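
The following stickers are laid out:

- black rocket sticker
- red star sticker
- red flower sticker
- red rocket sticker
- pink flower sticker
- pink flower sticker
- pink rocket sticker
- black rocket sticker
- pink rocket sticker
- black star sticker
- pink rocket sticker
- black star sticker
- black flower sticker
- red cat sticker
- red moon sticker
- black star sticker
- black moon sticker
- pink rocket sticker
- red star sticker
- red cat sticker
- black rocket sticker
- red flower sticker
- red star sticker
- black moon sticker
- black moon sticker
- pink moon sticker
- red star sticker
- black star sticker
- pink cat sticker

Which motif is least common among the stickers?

cat

Counts by motif: star 8, rocket 8, flower 5, moon 5, cat 3.
The minimum is 3, held uniquely by cat.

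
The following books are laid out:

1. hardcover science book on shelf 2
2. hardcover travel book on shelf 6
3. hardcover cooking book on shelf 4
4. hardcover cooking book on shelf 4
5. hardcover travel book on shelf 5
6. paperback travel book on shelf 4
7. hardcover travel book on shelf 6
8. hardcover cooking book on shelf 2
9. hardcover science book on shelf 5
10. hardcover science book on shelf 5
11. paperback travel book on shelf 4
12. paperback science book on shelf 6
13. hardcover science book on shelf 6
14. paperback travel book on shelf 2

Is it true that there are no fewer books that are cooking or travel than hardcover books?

False

books that are cooking or travel: 9.
hardcover books: 10.
The claim requires 9 ≥ 10, which does not hold.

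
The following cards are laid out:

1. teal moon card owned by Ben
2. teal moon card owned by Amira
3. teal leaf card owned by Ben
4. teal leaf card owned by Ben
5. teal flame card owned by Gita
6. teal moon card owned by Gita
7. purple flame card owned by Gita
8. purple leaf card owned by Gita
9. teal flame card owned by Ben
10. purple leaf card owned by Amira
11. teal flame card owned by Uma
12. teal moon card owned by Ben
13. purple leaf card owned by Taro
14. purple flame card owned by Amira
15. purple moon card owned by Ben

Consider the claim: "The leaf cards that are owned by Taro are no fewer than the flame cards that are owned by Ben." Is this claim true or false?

leaf cards owned by Taro: 1.
flame cards owned by Ben: 1.
The claim requires 1 ≥ 1, which holds.

True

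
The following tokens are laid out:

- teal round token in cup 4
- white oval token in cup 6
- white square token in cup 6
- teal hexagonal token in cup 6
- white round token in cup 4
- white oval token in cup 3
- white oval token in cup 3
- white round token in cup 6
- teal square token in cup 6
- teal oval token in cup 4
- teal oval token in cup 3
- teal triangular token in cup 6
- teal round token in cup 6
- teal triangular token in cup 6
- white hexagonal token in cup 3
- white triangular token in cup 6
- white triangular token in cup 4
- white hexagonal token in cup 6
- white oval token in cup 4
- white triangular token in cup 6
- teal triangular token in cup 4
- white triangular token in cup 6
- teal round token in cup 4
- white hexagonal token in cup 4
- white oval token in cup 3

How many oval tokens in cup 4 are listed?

2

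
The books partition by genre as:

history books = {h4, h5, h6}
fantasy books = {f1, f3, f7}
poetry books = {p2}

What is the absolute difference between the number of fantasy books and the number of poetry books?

2

fantasy books: 3. poetry books: 1.
|3 − 1| = 3 − 1 = 2.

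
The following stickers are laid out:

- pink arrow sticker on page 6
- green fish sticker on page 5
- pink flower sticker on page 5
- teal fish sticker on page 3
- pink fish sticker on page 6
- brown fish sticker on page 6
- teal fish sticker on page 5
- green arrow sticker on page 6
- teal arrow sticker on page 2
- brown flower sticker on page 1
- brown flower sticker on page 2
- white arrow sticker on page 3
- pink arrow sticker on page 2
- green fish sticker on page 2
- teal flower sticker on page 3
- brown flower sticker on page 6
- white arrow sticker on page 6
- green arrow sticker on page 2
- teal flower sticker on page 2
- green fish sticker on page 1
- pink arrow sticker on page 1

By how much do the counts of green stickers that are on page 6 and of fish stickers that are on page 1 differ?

0

green stickers on page 6: 1. fish stickers on page 1: 1.
|1 − 1| = 1 − 1 = 0.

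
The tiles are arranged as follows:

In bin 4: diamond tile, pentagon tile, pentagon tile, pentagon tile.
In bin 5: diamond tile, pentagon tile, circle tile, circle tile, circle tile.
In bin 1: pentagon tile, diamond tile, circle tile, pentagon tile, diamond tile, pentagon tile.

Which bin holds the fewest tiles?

bin 4

Counts by bin: bin 1→6, bin 5→5, bin 4→4.
The minimum is 4, held uniquely by bin 4.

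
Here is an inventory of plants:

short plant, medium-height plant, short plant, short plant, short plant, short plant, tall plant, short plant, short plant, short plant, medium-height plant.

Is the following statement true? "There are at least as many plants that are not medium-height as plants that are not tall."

False

plants that are not medium-height: 9.
plants that are not tall: 10.
The claim requires 9 ≥ 10, which does not hold.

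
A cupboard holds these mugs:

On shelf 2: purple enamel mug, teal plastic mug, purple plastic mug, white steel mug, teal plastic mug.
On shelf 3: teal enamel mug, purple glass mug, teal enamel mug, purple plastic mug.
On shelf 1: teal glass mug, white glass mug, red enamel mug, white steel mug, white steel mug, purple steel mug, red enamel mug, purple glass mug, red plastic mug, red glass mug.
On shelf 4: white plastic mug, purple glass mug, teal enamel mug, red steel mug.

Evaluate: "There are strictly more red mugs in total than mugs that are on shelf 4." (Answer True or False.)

|red mugs| = 5.
|mugs on shelf 4| = 4.
The claim requires 5 > 4, which holds.

True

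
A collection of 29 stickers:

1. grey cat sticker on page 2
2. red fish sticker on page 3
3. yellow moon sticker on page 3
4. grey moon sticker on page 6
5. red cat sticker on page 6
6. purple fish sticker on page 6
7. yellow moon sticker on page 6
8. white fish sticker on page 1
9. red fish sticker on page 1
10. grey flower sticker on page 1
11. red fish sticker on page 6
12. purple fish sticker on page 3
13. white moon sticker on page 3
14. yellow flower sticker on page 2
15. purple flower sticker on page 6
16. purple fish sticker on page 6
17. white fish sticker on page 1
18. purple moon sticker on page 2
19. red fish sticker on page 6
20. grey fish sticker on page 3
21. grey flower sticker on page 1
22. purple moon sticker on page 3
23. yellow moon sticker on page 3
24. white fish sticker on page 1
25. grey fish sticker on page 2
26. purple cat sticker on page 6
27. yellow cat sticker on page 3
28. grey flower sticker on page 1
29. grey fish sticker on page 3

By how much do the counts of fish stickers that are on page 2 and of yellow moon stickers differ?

2

fish stickers on page 2: 1. yellow moon stickers: 3.
|1 − 3| = 3 − 1 = 2.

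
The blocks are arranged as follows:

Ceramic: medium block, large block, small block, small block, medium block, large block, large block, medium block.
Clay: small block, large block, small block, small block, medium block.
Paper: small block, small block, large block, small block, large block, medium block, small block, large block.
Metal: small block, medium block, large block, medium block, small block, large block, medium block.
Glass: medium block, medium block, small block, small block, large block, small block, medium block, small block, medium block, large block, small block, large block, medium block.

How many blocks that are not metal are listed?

34

Total blocks: 41; with the excluded value: 7; remaining 41 − 7 = 34.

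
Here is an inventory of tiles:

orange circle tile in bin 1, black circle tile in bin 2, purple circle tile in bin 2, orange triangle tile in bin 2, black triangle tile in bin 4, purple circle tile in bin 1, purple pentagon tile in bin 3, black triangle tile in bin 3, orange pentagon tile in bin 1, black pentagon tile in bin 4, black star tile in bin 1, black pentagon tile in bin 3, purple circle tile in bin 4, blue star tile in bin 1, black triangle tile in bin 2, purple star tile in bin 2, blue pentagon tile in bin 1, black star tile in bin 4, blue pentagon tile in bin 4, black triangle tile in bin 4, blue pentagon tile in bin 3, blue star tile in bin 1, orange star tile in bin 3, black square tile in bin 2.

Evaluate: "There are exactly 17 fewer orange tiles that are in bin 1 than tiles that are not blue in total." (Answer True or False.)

True

There are 2 orange tiles in bin 1.
There are 19 tiles that are not blue.
The claim requires 19 − 2 (= 17) to equal 17, which holds.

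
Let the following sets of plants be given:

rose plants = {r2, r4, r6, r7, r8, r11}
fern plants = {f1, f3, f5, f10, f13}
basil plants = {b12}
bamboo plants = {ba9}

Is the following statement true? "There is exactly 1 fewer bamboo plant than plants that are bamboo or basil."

True

There is 1 bamboo plant.
There are 2 plants that are bamboo or basil.
The claim requires 2 − 1 (= 1) to equal 1, which holds.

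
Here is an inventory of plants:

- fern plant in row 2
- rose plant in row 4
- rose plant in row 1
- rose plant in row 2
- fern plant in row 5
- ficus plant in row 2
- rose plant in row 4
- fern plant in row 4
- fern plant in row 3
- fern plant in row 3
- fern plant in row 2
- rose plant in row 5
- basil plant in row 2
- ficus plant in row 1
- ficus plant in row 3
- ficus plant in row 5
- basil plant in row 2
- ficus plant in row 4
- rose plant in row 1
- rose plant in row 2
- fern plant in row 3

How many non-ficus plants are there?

Total plants: 21; with the excluded value: 5; remaining 21 − 5 = 16.

16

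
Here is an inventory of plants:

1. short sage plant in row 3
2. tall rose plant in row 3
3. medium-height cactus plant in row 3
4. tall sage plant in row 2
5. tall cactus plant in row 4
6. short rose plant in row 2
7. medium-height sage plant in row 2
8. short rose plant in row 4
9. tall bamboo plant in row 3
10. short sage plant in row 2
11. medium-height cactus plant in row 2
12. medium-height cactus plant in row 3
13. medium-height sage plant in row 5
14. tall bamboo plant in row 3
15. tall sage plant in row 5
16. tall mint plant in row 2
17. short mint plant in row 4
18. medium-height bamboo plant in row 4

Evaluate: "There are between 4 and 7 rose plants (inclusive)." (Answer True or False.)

|rose plants| = 3.
The claim requires 4 ≤ 3 ≤ 7, which does not hold.

False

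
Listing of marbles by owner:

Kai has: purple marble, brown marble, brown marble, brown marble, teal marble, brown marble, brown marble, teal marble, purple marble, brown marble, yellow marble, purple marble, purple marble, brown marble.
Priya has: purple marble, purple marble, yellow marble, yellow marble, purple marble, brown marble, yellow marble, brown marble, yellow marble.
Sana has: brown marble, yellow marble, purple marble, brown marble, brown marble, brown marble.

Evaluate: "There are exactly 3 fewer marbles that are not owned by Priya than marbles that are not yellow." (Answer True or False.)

Count of marbles that are not owned by Priya: 20.
There are 23 marbles that are not yellow.
The claim requires 23 − 20 (= 3) to equal 3, which holds.

True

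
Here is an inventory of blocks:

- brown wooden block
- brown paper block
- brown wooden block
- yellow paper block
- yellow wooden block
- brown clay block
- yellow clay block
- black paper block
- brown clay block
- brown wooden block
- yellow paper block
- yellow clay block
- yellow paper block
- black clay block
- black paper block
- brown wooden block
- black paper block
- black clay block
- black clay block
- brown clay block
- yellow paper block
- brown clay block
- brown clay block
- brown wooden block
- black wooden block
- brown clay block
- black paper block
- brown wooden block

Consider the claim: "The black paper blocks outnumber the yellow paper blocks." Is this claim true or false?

There are 4 black paper blocks.
There are 4 yellow paper blocks.
The claim requires 4 > 4, which does not hold.

False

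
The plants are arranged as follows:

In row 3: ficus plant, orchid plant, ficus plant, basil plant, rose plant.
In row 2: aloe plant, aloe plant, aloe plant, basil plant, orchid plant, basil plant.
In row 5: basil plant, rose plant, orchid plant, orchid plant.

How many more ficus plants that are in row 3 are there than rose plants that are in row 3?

ficus plants in row 3: 2.
rose plants in row 3: 1.
2 − 1 = 1.

1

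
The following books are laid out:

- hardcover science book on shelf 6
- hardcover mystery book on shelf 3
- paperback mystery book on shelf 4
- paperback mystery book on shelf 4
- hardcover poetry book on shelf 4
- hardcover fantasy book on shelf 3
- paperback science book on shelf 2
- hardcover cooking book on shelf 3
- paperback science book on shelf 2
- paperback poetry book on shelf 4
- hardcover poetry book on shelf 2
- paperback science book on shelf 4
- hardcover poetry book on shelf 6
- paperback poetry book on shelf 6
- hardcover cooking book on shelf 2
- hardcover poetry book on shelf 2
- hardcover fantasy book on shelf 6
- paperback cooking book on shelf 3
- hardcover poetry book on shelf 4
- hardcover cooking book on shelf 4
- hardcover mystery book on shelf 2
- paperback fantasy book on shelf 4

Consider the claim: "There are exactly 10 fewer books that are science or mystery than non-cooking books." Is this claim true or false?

True

|books that are science or mystery| = 8.
|non-cooking books| = 18.
The claim requires 18 − 8 (= 10) to equal 10, which holds.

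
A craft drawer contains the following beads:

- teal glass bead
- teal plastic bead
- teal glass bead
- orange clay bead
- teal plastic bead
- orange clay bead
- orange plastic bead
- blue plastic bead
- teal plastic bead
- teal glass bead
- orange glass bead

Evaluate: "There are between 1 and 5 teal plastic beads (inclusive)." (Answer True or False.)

There are 3 teal plastic beads.
The claim requires 1 ≤ 3 ≤ 5, which holds.

True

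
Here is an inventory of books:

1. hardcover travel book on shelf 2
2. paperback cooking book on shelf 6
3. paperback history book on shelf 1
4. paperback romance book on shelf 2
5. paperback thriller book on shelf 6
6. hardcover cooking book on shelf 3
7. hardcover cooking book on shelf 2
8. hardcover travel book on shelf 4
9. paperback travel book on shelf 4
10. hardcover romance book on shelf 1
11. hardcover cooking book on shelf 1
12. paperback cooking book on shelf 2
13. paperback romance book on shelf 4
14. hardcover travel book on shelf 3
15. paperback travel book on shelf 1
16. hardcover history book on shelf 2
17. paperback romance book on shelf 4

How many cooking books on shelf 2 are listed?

2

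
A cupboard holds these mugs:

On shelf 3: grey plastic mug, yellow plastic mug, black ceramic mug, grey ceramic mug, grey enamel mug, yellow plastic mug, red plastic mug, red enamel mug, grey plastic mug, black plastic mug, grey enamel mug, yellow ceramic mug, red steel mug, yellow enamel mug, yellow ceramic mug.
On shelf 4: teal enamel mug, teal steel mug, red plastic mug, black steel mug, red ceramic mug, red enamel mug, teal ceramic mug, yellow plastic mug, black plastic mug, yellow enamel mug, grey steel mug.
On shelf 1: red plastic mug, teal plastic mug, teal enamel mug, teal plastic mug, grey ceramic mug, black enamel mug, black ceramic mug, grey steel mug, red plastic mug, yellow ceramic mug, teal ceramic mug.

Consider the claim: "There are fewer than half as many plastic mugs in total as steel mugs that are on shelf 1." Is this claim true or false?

There are 13 plastic mugs.
There is 1 steel mug on shelf 1.
The claim requires 2 × 13 = 26 < 1, which does not hold.

False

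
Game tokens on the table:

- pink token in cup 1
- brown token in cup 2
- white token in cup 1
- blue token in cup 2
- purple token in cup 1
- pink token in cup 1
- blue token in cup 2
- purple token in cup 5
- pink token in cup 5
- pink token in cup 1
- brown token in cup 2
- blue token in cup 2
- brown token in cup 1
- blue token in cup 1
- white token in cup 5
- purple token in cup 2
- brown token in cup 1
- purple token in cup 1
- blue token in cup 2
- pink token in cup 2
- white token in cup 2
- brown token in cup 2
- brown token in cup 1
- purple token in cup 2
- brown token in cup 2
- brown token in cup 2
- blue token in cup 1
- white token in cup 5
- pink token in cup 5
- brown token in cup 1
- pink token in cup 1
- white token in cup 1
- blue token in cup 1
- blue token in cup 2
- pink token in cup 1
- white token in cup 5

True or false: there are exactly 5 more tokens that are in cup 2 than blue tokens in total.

tokens in cup 2: 14.
blue tokens: 8.
The claim requires 14 − 8 (= 6) to equal 5, which does not hold.

False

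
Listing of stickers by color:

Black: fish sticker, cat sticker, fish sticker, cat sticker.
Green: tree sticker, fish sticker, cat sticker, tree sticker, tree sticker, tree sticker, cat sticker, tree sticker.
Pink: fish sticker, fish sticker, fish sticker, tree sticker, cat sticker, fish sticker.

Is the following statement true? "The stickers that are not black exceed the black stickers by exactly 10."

There are 14 stickers that are not black.
There are 4 black stickers.
The claim requires 14 − 4 (= 10) to equal 10, which holds.

True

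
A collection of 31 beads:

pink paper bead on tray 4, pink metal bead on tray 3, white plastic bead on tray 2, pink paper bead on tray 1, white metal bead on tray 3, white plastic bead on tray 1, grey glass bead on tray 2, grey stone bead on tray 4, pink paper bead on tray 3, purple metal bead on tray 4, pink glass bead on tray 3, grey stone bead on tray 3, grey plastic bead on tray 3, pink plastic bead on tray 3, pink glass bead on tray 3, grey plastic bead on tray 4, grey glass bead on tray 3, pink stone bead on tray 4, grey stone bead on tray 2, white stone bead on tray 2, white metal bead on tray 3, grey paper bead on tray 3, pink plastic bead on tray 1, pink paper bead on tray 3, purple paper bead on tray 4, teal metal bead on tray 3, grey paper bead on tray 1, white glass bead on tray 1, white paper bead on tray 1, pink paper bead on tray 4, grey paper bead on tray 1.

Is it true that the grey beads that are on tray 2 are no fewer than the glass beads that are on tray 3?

|grey beads on tray 2| = 2.
|glass beads on tray 3| = 3.
The claim requires 2 ≥ 3, which does not hold.

False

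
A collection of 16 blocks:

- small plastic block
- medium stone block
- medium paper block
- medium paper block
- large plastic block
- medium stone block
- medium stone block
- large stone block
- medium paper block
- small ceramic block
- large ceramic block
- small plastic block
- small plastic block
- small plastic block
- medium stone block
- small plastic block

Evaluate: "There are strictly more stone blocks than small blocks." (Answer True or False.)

stone blocks: 5.
small blocks: 6.
The claim requires 5 > 6, which does not hold.

False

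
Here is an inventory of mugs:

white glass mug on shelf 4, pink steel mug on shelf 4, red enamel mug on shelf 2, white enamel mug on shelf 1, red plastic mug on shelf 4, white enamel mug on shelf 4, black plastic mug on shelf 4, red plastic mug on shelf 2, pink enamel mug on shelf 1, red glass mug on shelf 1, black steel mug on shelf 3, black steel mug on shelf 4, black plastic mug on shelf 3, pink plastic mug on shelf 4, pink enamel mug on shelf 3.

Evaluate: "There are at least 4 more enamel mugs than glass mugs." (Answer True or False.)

enamel mugs: 5.
glass mugs: 2.
The claim requires 5 − 2 = 3 ≥ 4, which does not hold.

False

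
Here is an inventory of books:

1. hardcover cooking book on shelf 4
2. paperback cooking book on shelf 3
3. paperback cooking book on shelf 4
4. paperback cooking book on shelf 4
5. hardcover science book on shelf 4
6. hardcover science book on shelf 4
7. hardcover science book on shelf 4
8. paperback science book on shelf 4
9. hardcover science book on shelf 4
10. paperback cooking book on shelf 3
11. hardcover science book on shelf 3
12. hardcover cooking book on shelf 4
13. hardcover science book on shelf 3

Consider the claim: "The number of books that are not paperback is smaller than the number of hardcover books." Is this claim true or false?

False

|books that are not paperback| = 8.
|hardcover books| = 8.
The claim requires 8 < 8, which does not hold.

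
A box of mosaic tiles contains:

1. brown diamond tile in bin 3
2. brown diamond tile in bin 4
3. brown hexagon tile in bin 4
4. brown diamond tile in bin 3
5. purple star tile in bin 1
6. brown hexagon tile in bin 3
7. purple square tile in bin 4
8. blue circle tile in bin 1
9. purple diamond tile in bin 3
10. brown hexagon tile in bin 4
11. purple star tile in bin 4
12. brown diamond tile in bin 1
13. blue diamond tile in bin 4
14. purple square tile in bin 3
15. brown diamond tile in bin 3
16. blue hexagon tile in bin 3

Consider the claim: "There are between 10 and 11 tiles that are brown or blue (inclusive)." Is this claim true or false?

tiles that are brown or blue: 11.
The claim requires 10 ≤ 11 ≤ 11, which holds.

True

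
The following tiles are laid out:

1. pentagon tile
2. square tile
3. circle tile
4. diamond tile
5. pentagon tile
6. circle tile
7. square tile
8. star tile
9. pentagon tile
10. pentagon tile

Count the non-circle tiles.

Total tiles: 10; with the excluded value: 2; remaining 10 − 2 = 8.

8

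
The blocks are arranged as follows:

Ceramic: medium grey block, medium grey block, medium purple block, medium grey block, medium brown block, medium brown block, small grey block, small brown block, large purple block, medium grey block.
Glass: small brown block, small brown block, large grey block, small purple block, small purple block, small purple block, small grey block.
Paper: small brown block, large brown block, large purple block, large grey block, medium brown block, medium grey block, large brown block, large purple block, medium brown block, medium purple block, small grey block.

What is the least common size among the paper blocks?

Counts by size (restricted to paper blocks): large 5, medium 4, small 2.
The minimum is 2, held uniquely by small.

small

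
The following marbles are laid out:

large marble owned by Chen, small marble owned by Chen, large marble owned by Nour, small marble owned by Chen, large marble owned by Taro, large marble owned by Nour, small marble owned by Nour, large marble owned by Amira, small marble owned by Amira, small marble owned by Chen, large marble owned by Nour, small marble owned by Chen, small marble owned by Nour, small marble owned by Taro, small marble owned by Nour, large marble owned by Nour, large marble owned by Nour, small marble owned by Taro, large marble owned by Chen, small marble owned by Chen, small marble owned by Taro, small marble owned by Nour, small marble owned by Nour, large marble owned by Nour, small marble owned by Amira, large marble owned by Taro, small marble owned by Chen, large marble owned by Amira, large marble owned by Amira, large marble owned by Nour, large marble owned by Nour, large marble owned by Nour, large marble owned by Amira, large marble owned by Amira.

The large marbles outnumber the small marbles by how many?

2

large marbles: 18.
small marbles: 16.
18 − 16 = 2.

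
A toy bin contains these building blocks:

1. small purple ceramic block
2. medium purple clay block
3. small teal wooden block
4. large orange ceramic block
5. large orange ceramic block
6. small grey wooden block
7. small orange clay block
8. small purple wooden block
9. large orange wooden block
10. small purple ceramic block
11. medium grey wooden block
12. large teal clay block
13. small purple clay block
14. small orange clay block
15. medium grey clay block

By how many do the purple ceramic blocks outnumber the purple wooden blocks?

1

purple ceramic blocks: 2.
purple wooden blocks: 1.
2 − 1 = 1.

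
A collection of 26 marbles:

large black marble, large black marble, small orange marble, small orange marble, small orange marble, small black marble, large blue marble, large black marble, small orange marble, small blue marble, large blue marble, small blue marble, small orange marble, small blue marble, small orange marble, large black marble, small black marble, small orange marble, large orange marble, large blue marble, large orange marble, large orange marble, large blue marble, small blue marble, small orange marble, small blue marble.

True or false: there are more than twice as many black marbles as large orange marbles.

False

|black marbles| = 6.
|large orange marbles| = 3.
The claim requires 6 > 2 × 3 = 6, which does not hold.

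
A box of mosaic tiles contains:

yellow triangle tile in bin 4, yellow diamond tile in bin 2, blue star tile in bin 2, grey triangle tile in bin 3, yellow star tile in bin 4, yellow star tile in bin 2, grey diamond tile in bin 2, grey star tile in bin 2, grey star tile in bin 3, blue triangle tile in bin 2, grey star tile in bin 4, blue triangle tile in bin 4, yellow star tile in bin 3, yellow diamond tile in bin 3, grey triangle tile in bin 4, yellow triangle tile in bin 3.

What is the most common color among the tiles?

yellow

Counts by color: yellow 7, grey 6, blue 3.
The maximum is 7, held uniquely by yellow.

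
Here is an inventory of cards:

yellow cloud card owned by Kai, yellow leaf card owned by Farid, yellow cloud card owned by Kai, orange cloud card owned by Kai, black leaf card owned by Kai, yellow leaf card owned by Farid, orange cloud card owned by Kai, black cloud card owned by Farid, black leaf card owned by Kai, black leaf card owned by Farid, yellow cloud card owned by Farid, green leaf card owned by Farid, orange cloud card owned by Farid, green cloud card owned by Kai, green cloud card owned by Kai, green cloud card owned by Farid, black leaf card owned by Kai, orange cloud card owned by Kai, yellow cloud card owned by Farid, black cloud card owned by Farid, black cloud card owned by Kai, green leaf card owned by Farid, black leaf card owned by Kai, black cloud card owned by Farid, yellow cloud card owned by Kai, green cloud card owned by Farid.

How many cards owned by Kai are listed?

13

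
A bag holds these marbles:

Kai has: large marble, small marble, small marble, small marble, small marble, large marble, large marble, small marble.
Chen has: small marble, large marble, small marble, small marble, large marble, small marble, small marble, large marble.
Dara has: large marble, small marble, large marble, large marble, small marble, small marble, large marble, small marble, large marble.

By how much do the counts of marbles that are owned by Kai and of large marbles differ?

marbles owned by Kai: 8. large marbles: 11.
|8 − 11| = 11 − 8 = 3.

3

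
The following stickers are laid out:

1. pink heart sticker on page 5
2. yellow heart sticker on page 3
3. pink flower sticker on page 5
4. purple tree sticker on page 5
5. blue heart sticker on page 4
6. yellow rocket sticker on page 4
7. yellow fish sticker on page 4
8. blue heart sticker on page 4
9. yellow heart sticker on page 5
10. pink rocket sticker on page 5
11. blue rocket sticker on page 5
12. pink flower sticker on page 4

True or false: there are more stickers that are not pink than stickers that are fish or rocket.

True

There are 8 stickers that are not pink.
There are 4 stickers that are fish or rocket.
The claim requires 8 > 4, which holds.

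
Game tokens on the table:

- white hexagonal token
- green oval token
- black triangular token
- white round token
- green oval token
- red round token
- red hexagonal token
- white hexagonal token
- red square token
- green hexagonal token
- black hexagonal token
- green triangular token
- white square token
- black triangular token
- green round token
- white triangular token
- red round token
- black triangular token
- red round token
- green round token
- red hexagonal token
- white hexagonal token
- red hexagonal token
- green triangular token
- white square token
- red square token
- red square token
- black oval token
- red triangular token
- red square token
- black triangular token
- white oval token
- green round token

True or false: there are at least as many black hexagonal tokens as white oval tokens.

There is 1 black hexagonal token.
There is 1 white oval token.
The claim requires 1 ≥ 1, which holds.

True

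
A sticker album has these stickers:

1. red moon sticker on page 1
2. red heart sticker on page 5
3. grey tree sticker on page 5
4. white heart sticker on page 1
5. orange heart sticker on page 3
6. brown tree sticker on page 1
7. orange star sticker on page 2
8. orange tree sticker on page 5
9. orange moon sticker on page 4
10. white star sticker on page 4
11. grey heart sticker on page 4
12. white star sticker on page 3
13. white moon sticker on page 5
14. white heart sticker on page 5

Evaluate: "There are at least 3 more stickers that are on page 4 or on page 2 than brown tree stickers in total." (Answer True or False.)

stickers on page 4 or on page 2: 4.
brown tree stickers: 1.
The claim requires 4 − 1 = 3 ≥ 3, which holds.

True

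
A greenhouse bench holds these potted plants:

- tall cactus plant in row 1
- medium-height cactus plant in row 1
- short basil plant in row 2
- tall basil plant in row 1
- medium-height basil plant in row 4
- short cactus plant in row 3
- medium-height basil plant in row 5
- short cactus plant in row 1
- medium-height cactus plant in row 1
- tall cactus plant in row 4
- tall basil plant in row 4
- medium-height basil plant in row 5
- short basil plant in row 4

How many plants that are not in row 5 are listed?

Total plants: 13; with the excluded value: 2; remaining 13 − 2 = 11.

11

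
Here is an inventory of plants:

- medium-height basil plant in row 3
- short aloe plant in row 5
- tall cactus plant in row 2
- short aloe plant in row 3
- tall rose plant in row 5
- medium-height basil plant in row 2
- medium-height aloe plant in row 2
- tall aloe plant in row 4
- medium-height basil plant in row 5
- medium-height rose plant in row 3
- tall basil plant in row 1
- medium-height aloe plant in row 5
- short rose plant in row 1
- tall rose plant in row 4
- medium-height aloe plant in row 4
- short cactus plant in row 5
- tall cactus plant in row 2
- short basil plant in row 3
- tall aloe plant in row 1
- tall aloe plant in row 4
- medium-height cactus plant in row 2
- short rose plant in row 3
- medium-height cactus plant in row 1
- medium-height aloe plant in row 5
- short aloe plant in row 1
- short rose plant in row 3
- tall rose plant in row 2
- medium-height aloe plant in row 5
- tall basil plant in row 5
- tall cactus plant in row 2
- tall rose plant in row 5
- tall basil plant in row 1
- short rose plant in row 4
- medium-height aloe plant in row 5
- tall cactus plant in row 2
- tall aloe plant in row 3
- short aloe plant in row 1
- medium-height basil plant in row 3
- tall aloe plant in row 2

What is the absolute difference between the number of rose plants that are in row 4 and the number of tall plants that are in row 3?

1

rose plants in row 4: 2. tall plants in row 3: 1.
|2 − 1| = 2 − 1 = 1.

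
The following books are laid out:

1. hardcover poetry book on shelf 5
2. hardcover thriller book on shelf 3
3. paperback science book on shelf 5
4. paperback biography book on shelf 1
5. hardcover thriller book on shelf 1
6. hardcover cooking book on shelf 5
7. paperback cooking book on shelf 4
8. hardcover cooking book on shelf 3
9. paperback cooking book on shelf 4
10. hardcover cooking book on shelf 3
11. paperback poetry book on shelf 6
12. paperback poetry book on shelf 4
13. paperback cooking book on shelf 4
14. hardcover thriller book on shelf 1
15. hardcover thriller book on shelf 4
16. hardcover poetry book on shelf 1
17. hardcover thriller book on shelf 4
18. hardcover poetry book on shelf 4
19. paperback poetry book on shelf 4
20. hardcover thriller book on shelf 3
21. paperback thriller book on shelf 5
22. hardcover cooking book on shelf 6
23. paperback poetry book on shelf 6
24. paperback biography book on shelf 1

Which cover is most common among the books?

hardcover

Counts by cover: hardcover 13, paperback 11.
The maximum is 13, held uniquely by hardcover.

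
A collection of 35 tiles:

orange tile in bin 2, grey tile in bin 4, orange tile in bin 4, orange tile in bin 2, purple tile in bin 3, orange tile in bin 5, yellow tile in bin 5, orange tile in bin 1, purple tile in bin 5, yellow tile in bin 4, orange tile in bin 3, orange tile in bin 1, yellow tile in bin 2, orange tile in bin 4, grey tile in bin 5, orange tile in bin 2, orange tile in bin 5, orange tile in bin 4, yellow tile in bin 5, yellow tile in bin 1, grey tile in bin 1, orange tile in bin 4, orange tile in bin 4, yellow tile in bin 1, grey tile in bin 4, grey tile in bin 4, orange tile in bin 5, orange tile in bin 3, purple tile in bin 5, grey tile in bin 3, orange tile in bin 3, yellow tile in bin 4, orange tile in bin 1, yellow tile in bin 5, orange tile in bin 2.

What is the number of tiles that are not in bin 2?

30

Total tiles: 35; with the excluded value: 5; remaining 35 − 5 = 30.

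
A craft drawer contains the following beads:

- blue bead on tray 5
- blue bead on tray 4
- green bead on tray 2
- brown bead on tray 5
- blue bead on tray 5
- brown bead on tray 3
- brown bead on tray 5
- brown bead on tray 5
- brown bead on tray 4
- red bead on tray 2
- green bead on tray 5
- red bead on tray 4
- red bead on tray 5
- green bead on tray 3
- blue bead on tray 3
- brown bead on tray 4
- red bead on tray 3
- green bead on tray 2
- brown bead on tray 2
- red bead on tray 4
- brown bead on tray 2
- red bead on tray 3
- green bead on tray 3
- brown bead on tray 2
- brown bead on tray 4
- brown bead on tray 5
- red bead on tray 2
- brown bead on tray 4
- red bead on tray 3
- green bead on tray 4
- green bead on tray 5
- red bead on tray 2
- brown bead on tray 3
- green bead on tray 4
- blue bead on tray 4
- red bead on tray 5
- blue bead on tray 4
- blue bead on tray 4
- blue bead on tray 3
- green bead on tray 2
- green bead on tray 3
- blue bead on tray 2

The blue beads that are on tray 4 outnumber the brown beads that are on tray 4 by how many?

0

blue beads on tray 4: 4.
brown beads on tray 4: 4.
4 − 4 = 0.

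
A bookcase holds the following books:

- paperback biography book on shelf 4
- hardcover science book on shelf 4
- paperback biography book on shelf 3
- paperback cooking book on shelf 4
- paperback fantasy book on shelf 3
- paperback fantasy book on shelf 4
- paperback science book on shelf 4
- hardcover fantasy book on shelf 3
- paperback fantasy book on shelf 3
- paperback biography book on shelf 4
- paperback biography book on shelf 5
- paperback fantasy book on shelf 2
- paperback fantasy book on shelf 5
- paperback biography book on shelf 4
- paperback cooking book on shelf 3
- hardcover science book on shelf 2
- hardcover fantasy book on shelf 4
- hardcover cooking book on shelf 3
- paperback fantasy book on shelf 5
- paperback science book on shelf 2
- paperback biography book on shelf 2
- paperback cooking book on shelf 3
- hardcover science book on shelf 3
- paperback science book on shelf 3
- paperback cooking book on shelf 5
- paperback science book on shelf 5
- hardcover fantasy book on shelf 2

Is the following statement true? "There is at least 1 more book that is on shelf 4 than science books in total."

True

books on shelf 4: 8.
science books: 7.
The claim requires 8 − 7 = 1 ≥ 1, which holds.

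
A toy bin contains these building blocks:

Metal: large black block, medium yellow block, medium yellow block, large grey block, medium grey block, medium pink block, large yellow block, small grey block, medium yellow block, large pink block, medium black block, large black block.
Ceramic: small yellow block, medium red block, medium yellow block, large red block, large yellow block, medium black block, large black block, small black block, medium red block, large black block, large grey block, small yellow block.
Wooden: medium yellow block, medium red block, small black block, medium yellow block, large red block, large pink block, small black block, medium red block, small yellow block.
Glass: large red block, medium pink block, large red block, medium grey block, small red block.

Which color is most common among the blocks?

Counts by color: yellow 11, red 9, black 9, grey 5, pink 4.
The maximum is 11, held uniquely by yellow.

yellow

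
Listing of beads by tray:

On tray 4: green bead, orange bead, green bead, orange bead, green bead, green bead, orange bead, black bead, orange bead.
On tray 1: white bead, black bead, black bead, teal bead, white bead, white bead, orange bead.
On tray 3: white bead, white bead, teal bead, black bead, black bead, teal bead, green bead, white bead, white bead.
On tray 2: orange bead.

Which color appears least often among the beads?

Counts by color: white 7, orange 6, green 5, black 5, teal 3.
The minimum is 3, held uniquely by teal.

teal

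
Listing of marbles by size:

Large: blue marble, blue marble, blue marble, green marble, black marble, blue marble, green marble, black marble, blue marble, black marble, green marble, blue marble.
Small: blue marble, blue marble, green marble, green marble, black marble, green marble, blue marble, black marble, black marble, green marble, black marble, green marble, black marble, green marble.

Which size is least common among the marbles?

large

Counts by size: small 14, large 12.
The minimum is 12, held uniquely by large.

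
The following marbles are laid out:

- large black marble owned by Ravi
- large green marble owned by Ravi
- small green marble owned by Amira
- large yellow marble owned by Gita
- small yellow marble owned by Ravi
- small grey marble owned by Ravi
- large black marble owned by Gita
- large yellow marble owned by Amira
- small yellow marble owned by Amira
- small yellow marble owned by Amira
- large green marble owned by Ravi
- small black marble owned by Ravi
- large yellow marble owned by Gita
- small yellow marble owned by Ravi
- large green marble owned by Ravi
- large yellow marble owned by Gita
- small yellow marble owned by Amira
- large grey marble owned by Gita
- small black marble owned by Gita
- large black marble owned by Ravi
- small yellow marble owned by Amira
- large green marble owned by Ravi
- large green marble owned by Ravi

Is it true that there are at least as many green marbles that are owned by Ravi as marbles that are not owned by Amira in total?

False

Count of green marbles owned by Ravi: 5.
Count of marbles that are not owned by Amira: 17.
The claim requires 5 ≥ 17, which does not hold.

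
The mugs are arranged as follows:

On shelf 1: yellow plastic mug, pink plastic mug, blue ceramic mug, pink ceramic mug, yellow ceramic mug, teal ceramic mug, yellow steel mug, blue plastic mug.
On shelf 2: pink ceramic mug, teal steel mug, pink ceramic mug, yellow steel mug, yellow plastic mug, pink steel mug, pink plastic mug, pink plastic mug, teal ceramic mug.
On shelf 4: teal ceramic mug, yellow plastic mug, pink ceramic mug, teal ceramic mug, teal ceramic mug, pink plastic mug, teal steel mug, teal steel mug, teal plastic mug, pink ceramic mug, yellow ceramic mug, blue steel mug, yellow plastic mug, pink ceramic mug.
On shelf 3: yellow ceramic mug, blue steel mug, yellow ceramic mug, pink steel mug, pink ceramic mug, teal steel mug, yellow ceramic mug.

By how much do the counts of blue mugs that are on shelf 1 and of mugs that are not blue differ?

32

blue mugs on shelf 1: 2. mugs that are not blue: 34.
|2 − 34| = 34 − 2 = 32.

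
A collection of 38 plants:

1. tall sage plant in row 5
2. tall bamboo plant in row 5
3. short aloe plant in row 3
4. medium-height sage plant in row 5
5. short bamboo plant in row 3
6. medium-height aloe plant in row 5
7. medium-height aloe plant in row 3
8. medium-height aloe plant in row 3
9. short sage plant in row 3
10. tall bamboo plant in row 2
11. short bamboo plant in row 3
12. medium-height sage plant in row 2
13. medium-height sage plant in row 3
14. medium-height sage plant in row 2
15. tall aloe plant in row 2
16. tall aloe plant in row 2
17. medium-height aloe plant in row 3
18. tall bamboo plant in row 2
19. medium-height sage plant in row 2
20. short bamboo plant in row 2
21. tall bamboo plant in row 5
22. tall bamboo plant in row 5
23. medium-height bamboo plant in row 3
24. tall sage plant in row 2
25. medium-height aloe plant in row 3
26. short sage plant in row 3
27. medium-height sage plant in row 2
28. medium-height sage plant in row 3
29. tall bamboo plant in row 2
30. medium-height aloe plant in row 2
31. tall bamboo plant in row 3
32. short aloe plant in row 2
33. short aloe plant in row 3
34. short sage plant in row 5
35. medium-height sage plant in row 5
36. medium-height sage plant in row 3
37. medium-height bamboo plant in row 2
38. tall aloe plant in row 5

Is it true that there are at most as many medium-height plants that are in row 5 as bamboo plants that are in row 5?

True

There are 3 medium-height plants in row 5.
There are 3 bamboo plants in row 5.
The claim requires 3 ≤ 3, which holds.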